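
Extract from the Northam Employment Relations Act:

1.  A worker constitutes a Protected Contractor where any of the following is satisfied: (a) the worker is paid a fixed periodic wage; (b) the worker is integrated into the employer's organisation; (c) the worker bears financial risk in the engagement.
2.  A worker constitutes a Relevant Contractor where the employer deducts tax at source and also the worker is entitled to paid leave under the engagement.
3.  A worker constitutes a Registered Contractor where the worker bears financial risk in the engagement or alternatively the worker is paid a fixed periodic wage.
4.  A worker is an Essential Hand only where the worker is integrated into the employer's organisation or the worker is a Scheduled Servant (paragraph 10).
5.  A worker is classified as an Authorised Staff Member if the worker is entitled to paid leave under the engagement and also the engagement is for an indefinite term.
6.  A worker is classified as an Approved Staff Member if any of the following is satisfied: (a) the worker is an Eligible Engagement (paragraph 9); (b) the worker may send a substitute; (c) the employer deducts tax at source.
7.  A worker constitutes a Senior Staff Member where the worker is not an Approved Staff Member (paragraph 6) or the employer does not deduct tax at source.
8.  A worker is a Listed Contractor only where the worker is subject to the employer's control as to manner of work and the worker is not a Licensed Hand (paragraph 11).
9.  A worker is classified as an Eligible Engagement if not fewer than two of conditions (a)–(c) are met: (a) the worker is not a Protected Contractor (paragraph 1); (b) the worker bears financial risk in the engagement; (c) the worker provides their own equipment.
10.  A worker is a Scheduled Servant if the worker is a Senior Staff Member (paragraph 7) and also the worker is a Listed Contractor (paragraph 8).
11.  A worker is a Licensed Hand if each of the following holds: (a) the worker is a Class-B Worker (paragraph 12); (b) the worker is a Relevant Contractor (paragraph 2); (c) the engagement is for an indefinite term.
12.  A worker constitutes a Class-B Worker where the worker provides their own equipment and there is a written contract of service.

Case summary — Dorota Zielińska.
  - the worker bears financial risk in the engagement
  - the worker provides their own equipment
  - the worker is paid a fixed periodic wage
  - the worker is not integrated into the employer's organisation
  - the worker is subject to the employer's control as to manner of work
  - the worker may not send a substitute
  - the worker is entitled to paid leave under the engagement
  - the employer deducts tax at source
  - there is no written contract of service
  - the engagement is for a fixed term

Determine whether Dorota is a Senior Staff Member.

No

paragraph 1 — Protected Contractor: [the worker is paid a fixed periodic wage? yes] OR [the worker is integrated into the employer's organisation? no] OR [the worker bears financial risk in the engagement? yes] → satisfied.
paragraph 9 — Eligible Engagement: not a Protected Contractor (paragraph 1)? no; the worker bears financial risk in the engagement? yes; the worker provides their own equipment? yes — 2 of 3 hold (need ≥2) → satisfied.
paragraph 6 — Approved Staff Member: [Eligible Engagement (paragraph 9)? yes] OR [the worker may send a substitute? no] OR [the employer deducts tax at source? yes] → satisfied.
paragraph 7 — Senior Staff Member: [not an Approved Staff Member (paragraph 6)? no] OR [the employer does not deduct tax at source? no] → not satisfied.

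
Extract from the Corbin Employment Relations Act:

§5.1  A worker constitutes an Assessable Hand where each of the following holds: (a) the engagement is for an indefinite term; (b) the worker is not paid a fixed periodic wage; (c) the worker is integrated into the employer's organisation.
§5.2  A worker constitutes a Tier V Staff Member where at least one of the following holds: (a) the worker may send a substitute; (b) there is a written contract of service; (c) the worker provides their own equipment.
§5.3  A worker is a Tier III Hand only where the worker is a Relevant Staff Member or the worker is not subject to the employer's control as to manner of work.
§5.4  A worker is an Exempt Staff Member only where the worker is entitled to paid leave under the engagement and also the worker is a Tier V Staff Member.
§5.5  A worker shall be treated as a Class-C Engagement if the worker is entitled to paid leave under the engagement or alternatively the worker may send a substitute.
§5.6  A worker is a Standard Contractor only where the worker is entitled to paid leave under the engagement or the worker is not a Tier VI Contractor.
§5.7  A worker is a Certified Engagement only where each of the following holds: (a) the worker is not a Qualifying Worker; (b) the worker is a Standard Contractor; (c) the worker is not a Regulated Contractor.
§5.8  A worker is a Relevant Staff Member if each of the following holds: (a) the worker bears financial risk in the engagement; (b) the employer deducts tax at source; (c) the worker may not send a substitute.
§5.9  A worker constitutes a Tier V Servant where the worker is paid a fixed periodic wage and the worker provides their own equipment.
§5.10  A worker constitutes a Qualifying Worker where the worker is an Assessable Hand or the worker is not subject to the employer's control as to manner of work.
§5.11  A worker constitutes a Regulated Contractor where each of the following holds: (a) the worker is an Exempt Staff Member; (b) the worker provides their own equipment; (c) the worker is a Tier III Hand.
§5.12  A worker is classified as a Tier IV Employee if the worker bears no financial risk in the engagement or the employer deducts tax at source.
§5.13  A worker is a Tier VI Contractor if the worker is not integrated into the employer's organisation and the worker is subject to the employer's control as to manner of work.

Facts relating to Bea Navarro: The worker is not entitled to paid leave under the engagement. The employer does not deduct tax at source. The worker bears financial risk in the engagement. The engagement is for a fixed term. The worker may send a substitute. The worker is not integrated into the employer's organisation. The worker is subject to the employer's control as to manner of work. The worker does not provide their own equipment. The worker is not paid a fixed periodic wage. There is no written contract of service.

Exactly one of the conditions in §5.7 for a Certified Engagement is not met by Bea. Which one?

§5.1 — Assessable Hand: [the engagement is for an indefinite term? no] AND [the worker is not paid a fixed periodic wage? yes] AND [the worker is integrated into the employer's organisation? no] → not satisfied.
§5.10 — Qualifying Worker: [Assessable Hand (§5.1)? no] OR [the worker is not subject to the employer's control as to manner of work? no] → not satisfied.
§5.13 — Tier VI Contractor: [the worker is not integrated into the employer's organisation? yes] AND [the worker is subject to the employer's control as to manner of work? yes] → satisfied.
§5.6 — Standard Contractor: [the worker is entitled to paid leave under the engagement? no] OR [not a Tier VI Contractor (§5.13)? no] → not satisfied.
§5.2 — Tier V Staff Member: [the worker may send a substitute? yes] OR [there is a written contract of service? no] OR [the worker provides their own equipment? no] → satisfied.
§5.4 — Exempt Staff Member: [the worker is entitled to paid leave under the engagement? no] AND [Tier V Staff Member (§5.2)? yes] → not satisfied.
§5.8 — Relevant Staff Member: [the worker bears financial risk in the engagement? yes] AND [the employer deducts tax at source? no] AND [the worker may not send a substitute? no] → not satisfied.
§5.3 — Tier III Hand: [Relevant Staff Member (§5.8)? no] OR [the worker is not subject to the employer's control as to manner of work? no] → not satisfied.
§5.11 — Regulated Contractor: [Exempt Staff Member (§5.4)? no] AND [the worker provides their own equipment? no] AND [Tier III Hand (§5.3)? no] → not satisfied.
§5.7 — Certified Engagement: [not a Qualifying Worker (§5.10)? yes] AND [Standard Contractor (§5.6)? no] AND [not a Regulated Contractor (§5.11)? yes] → not satisfied.

Standard Contractor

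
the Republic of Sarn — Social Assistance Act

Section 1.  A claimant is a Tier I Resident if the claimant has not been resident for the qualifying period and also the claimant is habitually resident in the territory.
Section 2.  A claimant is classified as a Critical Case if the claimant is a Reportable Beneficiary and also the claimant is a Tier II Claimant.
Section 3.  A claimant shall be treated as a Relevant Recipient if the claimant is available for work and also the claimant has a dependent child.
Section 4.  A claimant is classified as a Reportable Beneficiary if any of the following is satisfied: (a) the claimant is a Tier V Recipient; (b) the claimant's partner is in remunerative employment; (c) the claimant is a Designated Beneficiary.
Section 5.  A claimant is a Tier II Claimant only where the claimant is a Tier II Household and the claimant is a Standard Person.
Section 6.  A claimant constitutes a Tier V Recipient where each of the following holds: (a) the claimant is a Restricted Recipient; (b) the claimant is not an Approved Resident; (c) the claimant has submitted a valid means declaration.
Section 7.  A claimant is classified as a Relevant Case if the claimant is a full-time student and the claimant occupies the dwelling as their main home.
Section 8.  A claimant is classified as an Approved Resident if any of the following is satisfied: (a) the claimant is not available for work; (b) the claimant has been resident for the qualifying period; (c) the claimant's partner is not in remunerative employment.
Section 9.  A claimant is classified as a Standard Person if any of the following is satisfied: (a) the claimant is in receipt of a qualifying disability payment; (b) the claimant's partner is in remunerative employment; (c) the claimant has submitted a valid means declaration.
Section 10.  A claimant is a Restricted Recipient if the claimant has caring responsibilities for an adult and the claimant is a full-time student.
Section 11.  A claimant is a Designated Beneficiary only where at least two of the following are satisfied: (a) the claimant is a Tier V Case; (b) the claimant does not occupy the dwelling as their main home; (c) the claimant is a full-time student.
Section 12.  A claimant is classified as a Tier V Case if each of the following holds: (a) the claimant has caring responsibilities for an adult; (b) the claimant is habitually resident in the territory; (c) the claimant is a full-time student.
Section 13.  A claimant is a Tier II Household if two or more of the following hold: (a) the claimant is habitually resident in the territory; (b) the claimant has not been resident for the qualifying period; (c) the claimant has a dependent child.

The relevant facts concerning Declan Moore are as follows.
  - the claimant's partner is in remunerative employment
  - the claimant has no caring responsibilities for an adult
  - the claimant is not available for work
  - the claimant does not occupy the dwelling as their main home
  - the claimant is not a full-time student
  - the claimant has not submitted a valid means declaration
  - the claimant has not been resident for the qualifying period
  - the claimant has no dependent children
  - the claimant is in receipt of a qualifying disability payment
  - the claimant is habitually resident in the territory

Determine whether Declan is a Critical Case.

section 10 — Restricted Recipient: [the claimant has caring responsibilities for an adult? no] AND [the claimant is a full-time student? no] → not satisfied.
section 8 — Approved Resident: [the claimant is not available for work? yes] OR [the claimant has been resident for the qualifying period? no] OR [the claimant's partner is not in remunerative employment? no] → satisfied.
section 6 — Tier V Recipient: [Restricted Recipient (section 10)? no] AND [not an Approved Resident (section 8)? no] AND [the claimant has submitted a valid means declaration? no] → not satisfied.
section 12 — Tier V Case: [the claimant has caring responsibilities for an adult? no] AND [the claimant is habitually resident in the territory? yes] AND [the claimant is a full-time student? no] → not satisfied.
section 11 — Designated Beneficiary: Tier V Case (section 12)? no; the claimant does not occupy the dwelling as their main home? yes; the claimant is a full-time student? no — 1 of 3 hold (need ≥2) → not satisfied.
section 4 — Reportable Beneficiary: [Tier V Recipient (section 6)? no] OR [the claimant's partner is in remunerative employment? yes] OR [Designated Beneficiary (section 11)? no] → satisfied.
section 13 — Tier II Household: the claimant is habitually resident in the territory? yes; the claimant has not been resident for the qualifying period? yes; the claimant has a dependent child? no — 2 of 3 hold (need ≥2) → satisfied.
section 9 — Standard Person: [the claimant is in receipt of a qualifying disability payment? yes] OR [the claimant's partner is in remunerative employment? yes] OR [the claimant has submitted a valid means declaration? no] → satisfied.
section 5 — Tier II Claimant: [Tier II Household (section 13)? yes] AND [Standard Person (section 9)? yes] → satisfied.
section 2 — Critical Case: [Reportable Beneficiary (section 4)? yes] AND [Tier II Claimant (section 5)? yes] → satisfied.

Yes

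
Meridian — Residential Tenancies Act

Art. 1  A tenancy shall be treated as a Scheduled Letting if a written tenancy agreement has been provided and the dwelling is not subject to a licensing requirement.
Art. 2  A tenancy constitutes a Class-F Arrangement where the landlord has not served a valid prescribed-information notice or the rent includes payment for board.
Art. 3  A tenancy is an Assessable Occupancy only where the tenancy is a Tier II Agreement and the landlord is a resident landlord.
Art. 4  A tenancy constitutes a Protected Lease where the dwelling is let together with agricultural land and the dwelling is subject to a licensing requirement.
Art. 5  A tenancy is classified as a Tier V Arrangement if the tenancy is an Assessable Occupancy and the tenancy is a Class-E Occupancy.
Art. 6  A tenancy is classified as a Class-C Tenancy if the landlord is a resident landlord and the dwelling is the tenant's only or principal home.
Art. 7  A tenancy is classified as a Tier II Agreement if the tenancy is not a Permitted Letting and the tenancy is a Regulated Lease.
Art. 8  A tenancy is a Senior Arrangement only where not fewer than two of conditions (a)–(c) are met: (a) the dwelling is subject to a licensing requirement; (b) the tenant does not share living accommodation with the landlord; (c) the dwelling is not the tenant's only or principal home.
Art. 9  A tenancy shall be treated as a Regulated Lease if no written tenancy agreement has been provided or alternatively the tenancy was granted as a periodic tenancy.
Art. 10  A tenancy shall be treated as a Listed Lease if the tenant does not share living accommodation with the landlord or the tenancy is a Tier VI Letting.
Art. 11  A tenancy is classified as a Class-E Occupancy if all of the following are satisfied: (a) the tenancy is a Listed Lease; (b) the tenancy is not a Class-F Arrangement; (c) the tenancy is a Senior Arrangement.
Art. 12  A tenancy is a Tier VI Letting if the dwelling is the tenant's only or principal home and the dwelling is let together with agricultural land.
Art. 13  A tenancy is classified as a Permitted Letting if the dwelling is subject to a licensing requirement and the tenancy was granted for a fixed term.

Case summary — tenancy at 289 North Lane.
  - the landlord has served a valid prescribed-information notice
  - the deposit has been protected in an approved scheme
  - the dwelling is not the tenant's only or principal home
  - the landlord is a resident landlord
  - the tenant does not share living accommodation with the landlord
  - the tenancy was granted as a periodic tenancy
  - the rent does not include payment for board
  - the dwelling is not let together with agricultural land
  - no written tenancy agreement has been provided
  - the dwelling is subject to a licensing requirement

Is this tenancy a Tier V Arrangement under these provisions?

article 13 — Permitted Letting: [the dwelling is subject to a licensing requirement? yes] AND [the tenancy was granted for a fixed term? no] → not satisfied.
article 9 — Regulated Lease: [no written tenancy agreement has been provided? yes] OR [the tenancy was granted as a periodic tenancy? yes] → satisfied.
article 7 — Tier II Agreement: [not a Permitted Letting (article 13)? yes] AND [Regulated Lease (article 9)? yes] → satisfied.
article 3 — Assessable Occupancy: [Tier II Agreement (article 7)? yes] AND [the landlord is a resident landlord? yes] → satisfied.
article 12 — Tier VI Letting: [the dwelling is the tenant's only or principal home? no] AND [the dwelling is let together with agricultural land? no] → not satisfied.
article 10 — Listed Lease: [the tenant does not share living accommodation with the landlord? yes] OR [Tier VI Letting (article 12)? no] → satisfied.
article 2 — Class-F Arrangement: [the landlord has not served a valid prescribed-information notice? no] OR [the rent includes payment for board? no] → not satisfied.
article 8 — Senior Arrangement: the dwelling is subject to a licensing requirement? yes; the tenant does not share living accommodation with the landlord? yes; the dwelling is not the tenant's only or principal home? yes — 3 of 3 hold (need ≥2) → satisfied.
article 11 — Class-E Occupancy: [Listed Lease (article 10)? yes] AND [not a Class-F Arrangement (article 2)? yes] AND [Senior Arrangement (article 8)? yes] → satisfied.
article 5 — Tier V Arrangement: [Assessable Occupancy (article 3)? yes] AND [Class-E Occupancy (article 11)? yes] → satisfied.

Yes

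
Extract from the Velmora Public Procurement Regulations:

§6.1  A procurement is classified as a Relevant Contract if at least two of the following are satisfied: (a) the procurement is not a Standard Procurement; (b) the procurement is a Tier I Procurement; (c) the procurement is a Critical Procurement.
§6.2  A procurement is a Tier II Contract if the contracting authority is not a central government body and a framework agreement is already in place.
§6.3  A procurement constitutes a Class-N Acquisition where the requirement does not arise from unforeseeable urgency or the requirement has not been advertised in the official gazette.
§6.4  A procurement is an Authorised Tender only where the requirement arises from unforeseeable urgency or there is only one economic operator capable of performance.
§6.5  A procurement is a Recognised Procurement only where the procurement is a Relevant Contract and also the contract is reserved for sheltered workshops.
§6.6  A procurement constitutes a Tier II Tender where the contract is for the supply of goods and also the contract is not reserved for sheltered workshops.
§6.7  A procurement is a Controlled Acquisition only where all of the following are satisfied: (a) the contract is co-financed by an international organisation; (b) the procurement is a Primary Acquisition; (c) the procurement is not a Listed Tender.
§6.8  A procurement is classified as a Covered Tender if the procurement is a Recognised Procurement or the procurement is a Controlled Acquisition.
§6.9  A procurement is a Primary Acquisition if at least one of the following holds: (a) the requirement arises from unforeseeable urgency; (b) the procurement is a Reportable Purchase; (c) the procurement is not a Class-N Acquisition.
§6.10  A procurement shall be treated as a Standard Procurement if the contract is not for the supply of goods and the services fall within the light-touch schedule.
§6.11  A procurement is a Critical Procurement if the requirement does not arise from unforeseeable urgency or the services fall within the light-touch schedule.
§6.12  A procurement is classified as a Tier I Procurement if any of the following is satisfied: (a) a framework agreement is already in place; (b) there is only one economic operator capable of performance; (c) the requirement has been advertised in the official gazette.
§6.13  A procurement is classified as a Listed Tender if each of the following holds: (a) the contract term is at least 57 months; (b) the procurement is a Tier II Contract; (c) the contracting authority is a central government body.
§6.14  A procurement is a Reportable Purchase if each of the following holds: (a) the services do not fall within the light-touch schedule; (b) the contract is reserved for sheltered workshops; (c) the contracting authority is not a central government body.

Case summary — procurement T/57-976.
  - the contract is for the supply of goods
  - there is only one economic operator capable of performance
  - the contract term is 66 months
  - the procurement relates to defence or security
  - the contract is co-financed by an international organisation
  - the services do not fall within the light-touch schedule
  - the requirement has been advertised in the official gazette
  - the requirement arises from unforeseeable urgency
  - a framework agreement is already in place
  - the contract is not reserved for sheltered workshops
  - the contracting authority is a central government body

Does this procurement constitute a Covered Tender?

Under §6.10: the contract is not for the supply of goods? no; and the services fall within the light-touch schedule? no. So the procurement is not a Standard Procurement.
Under §6.12: a framework agreement is already in place? yes; or there is only one economic operator capable of performance? yes; or the requirement has been advertised in the official gazette? yes. So the procurement is a Tier I Procurement.
Under §6.11: the requirement does not arise from unforeseeable urgency? no; or the services fall within the light-touch schedule? no. So the procurement is not a Critical Procurement.
Under §6.1: not a Standard Procurement (§6.10)? yes; Tier I Procurement (§6.12)? yes; Critical Procurement (§6.11)? no — 2 of 3 hold (need ≥2) → satisfied.
Under §6.5: Relevant Contract (§6.1)? yes; and the contract is reserved for sheltered workshops? no. So the procurement is not a Recognised Procurement.
Under §6.14: the services do not fall within the light-touch schedule? yes; and the contract is reserved for sheltered workshops? no; and the contracting authority is not a central government body? no. So the procurement is not a Reportable Purchase.
Under §6.3: the requirement does not arise from unforeseeable urgency? no; or the requirement has not been advertised in the official gazette? no. So the procurement is not a Class-N Acquisition.
Under §6.9: the requirement arises from unforeseeable urgency? yes; or Reportable Purchase (§6.14)? no; or not a Class-N Acquisition (§6.3)? yes. So the procurement is a Primary Acquisition.
Under §6.2: the contracting authority is not a central government body? no; and a framework agreement is already in place? yes. So the procurement is not a Tier II Contract.
Under §6.13: contract term: 66 months ≥ 57 months? yes; and Tier II Contract (§6.2)? no; and the contracting authority is a central government body? yes. So the procurement is not a Listed Tender.
Under §6.7: the contract is co-financed by an international organisation? yes; and Primary Acquisition (§6.9)? yes; and not a Listed Tender (§6.13)? yes. So the procurement is a Controlled Acquisition.
Under §6.8: Recognised Procurement (§6.5)? no; or Controlled Acquisition (§6.7)? yes. So the procurement is a Covered Tender.

Yes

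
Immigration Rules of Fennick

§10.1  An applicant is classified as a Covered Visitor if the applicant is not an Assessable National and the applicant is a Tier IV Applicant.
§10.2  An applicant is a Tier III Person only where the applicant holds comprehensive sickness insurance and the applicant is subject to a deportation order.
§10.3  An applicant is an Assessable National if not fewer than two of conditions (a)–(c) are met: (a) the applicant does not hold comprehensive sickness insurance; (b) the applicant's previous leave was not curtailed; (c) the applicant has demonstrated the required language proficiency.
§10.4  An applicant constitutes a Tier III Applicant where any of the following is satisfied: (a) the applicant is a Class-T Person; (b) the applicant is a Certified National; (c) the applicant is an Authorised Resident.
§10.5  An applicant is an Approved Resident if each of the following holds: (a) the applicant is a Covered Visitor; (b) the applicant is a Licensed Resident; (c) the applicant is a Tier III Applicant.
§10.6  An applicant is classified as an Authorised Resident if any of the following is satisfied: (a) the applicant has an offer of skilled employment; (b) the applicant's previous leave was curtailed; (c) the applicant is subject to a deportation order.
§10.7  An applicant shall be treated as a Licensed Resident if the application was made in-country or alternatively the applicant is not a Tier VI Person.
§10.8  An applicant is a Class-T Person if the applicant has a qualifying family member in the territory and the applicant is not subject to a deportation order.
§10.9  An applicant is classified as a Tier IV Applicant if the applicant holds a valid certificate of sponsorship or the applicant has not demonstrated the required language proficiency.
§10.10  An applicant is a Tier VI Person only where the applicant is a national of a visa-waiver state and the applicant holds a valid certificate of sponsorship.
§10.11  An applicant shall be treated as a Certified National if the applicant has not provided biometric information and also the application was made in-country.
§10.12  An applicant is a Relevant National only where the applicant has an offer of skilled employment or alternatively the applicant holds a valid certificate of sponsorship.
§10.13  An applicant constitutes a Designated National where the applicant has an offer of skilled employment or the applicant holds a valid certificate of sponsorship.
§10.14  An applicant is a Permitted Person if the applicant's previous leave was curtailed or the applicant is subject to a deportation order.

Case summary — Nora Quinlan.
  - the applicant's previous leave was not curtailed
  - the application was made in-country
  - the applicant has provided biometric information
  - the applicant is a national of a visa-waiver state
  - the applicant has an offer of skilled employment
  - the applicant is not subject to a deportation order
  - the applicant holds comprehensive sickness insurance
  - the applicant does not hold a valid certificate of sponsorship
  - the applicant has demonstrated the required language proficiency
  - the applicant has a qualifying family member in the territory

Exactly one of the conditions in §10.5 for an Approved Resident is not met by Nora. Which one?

§10.3 — Assessable National: the applicant does not hold comprehensive sickness insurance? no; the applicant's previous leave was not curtailed? yes; the applicant has demonstrated the required language proficiency? yes — 2 of 3 hold (need ≥2) → satisfied.
§10.9 — Tier IV Applicant: [the applicant holds a valid certificate of sponsorship? no] OR [the applicant has not demonstrated the required language proficiency? no] → not satisfied.
§10.1 — Covered Visitor: [not an Assessable National (§10.3)? no] AND [Tier IV Applicant (§10.9)? no] → not satisfied.
§10.10 — Tier VI Person: [the applicant is a national of a visa-waiver state? yes] AND [the applicant holds a valid certificate of sponsorship? no] → not satisfied.
§10.7 — Licensed Resident: [the application was made in-country? yes] OR [not a Tier VI Person (§10.10)? yes] → satisfied.
§10.8 — Class-T Person: [the applicant has a qualifying family member in the territory? yes] AND [the applicant is not subject to a deportation order? yes] → satisfied.
§10.11 — Certified National: [the applicant has not provided biometric information? no] AND [the application was made in-country? yes] → not satisfied.
§10.6 — Authorised Resident: [the applicant has an offer of skilled employment? yes] OR [the applicant's previous leave was curtailed? no] OR [the applicant is subject to a deportation order? no] → satisfied.
§10.4 — Tier III Applicant: [Class-T Person (§10.8)? yes] OR [Certified National (§10.11)? no] OR [Authorised Resident (§10.6)? yes] → satisfied.
§10.5 — Approved Resident: [Covered Visitor (§10.1)? no] AND [Licensed Resident (§10.7)? yes] AND [Tier III Applicant (§10.4)? yes] → not satisfied.

Covered Visitor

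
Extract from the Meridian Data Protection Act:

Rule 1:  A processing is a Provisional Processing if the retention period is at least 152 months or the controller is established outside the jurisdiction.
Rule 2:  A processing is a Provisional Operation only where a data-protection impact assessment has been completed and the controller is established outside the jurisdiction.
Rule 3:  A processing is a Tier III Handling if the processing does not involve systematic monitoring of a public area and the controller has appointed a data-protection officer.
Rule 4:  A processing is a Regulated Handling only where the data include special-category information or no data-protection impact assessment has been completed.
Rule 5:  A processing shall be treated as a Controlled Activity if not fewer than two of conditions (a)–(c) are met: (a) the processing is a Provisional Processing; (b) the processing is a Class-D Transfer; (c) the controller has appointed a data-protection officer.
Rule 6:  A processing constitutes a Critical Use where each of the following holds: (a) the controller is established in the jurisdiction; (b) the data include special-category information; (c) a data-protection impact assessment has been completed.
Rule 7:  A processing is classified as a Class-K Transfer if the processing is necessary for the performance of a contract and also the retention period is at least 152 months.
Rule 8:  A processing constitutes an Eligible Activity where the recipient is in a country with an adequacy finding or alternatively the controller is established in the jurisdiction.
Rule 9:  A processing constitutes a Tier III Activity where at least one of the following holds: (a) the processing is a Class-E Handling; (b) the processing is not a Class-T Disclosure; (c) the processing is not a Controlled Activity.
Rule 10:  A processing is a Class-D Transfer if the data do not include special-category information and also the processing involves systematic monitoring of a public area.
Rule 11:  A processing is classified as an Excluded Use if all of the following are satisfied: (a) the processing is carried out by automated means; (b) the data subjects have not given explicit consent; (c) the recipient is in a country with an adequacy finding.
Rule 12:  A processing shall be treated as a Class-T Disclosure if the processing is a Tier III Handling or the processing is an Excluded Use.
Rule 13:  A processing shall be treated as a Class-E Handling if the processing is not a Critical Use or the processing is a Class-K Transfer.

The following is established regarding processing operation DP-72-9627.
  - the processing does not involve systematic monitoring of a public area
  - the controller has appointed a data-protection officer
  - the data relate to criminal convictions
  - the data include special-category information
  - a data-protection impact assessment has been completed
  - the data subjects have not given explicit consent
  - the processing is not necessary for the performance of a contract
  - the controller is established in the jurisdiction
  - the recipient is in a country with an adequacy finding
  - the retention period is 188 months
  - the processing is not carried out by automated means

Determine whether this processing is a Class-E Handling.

Under rule 6: the controller is established in the jurisdiction? yes; and the data include special-category information? yes; and a data-protection impact assessment has been completed? yes. So the processing is a Critical Use.
Under rule 7: the processing is necessary for the performance of a contract? no; and retention period: 188 months ≥ 152 months? yes. So the processing is not a Class-K Transfer.
Under rule 13: not a Critical Use (rule 6)? no; or Class-K Transfer (rule 7)? no. So the processing is not a Class-E Handling.

No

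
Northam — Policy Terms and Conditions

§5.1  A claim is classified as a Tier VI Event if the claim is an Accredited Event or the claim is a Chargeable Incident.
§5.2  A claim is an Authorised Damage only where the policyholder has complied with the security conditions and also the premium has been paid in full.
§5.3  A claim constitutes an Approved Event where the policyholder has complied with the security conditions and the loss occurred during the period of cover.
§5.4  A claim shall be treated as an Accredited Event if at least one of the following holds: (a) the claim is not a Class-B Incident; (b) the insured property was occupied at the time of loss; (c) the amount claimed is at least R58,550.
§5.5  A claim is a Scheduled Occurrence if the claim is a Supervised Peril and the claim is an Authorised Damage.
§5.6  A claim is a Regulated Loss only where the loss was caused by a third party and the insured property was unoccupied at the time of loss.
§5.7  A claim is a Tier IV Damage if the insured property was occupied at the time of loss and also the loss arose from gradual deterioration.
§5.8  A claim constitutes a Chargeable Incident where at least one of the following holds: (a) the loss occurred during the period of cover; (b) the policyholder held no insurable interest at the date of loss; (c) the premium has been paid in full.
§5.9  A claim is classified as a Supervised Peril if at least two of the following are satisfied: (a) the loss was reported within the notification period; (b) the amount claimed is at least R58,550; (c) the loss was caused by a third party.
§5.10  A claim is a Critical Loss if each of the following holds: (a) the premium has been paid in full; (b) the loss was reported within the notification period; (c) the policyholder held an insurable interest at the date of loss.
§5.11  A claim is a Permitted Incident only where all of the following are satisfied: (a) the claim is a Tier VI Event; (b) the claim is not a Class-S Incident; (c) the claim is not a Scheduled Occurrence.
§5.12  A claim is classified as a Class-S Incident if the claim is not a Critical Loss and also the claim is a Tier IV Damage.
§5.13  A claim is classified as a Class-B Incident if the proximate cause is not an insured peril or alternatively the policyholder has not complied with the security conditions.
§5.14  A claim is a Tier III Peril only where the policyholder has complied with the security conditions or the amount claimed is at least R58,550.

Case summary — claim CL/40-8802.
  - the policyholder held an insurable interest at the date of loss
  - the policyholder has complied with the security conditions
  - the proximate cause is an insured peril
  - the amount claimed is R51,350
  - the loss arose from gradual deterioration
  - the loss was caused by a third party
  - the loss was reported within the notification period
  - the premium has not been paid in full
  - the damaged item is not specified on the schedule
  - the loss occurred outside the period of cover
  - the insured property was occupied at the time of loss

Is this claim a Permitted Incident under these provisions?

Under §5.13: the proximate cause is not an insured peril? no; or the policyholder has not complied with the security conditions? no. So the claim is not a Class-B Incident.
Under §5.4: not a Class-B Incident (§5.13)? yes; or the insured property was occupied at the time of loss? yes; or amount claimed: R51,350 ≥ R58,550? no. So the claim is an Accredited Event.
Under §5.8: the loss occurred during the period of cover? no; or the policyholder held no insurable interest at the date of loss? no; or the premium has been paid in full? no. So the claim is not a Chargeable Incident.
Under §5.1: Accredited Event (§5.4)? yes; or Chargeable Incident (§5.8)? no. So the claim is a Tier VI Event.
Under §5.10: the premium has been paid in full? no; and the loss was reported within the notification period? yes; and the policyholder held an insurable interest at the date of loss? yes. So the claim is not a Critical Loss.
Under §5.7: the insured property was occupied at the time of loss? yes; and the loss arose from gradual deterioration? yes. So the claim is a Tier IV Damage.
Under §5.12: not a Critical Loss (§5.10)? yes; and Tier IV Damage (§5.7)? yes. So the claim is a Class-S Incident.
Under §5.9: the loss was reported within the notification period? yes; amount claimed: R51,350 ≥ R58,550? no; the loss was caused by a third party? yes — 2 of 3 hold (need ≥2) → satisfied.
Under §5.2: the policyholder has complied with the security conditions? yes; and the premium has been paid in full? no. So the claim is not an Authorised Damage.
Under §5.5: Supervised Peril (§5.9)? yes; and Authorised Damage (§5.2)? no. So the claim is not a Scheduled Occurrence.
Under §5.11: Tier VI Event (§5.1)? yes; and not a Class-S Incident (§5.12)? no; and not a Scheduled Occurrence (§5.5)? yes. So the claim is not a Permitted Incident.

No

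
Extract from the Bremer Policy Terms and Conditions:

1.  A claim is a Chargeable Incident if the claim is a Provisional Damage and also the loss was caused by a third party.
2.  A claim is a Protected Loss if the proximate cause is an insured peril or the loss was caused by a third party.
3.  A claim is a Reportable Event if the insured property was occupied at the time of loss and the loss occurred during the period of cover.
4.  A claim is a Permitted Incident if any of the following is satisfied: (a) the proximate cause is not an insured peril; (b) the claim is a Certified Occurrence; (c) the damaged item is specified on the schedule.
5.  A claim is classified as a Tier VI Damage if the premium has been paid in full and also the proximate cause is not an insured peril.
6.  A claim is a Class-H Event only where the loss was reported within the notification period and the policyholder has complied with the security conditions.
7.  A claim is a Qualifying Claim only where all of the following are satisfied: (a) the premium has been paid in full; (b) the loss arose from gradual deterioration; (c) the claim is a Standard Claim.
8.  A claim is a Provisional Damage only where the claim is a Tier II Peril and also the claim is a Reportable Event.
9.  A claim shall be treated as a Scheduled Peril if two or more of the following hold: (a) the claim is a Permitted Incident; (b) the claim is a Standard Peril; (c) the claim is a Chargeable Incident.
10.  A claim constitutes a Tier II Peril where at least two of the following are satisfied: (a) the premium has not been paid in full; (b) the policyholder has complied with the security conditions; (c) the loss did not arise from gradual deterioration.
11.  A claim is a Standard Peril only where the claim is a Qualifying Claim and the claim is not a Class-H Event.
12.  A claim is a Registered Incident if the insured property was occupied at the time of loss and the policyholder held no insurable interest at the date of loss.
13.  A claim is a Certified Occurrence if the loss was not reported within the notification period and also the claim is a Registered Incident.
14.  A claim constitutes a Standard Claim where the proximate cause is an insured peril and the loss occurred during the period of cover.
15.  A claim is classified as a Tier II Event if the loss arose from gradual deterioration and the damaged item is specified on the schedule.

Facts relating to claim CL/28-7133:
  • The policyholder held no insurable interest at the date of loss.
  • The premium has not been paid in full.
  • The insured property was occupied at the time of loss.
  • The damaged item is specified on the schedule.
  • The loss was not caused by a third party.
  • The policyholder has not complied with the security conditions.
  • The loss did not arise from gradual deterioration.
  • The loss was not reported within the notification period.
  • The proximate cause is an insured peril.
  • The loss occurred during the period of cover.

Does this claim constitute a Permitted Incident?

Yes

paragraph 12 — Registered Incident: [the insured property was occupied at the time of loss? yes] AND [the policyholder held no insurable interest at the date of loss? yes] → satisfied.
paragraph 13 — Certified Occurrence: [the loss was not reported within the notification period? yes] AND [Registered Incident (paragraph 12)? yes] → satisfied.
paragraph 4 — Permitted Incident: [the proximate cause is not an insured peril? no] OR [Certified Occurrence (paragraph 13)? yes] OR [the damaged item is specified on the schedule? yes] → satisfied.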